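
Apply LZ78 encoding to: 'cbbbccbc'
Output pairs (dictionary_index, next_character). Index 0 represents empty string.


LZ78 encoding steps:
Dictionary: {0: ''}
Step 1: w='' (idx 0), next='c' -> output (0, 'c'), add 'c' as idx 1
Step 2: w='' (idx 0), next='b' -> output (0, 'b'), add 'b' as idx 2
Step 3: w='b' (idx 2), next='b' -> output (2, 'b'), add 'bb' as idx 3
Step 4: w='c' (idx 1), next='c' -> output (1, 'c'), add 'cc' as idx 4
Step 5: w='b' (idx 2), next='c' -> output (2, 'c'), add 'bc' as idx 5


Encoded: [(0, 'c'), (0, 'b'), (2, 'b'), (1, 'c'), (2, 'c')]


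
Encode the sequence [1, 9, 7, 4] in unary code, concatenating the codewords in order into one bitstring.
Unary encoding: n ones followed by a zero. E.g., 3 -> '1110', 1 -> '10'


Encode each number as n ones followed by a terminating 0:
  1 -> 10 (2 bits)
  9 -> 1111111110 (10 bits)
  7 -> 11111110 (8 bits)
  4 -> 11110 (5 bits)
Total length = 2 + 10 + 8 + 5 = 25 bits.

Unary([1, 9, 7, 4]) = 1011111111101111111011110 (25 bits)


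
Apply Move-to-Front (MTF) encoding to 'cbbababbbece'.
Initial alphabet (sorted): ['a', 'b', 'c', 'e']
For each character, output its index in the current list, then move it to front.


MTF encoding:
'c': index 2 in ['a', 'b', 'c', 'e'] -> ['c', 'a', 'b', 'e']
'b': index 2 in ['c', 'a', 'b', 'e'] -> ['b', 'c', 'a', 'e']
'b': index 0 in ['b', 'c', 'a', 'e'] -> ['b', 'c', 'a', 'e']
'a': index 2 in ['b', 'c', 'a', 'e'] -> ['a', 'b', 'c', 'e']
'b': index 1 in ['a', 'b', 'c', 'e'] -> ['b', 'a', 'c', 'e']
'a': index 1 in ['b', 'a', 'c', 'e'] -> ['a', 'b', 'c', 'e']
'b': index 1 in ['a', 'b', 'c', 'e'] -> ['b', 'a', 'c', 'e']
'b': index 0 in ['b', 'a', 'c', 'e'] -> ['b', 'a', 'c', 'e']
'b': index 0 in ['b', 'a', 'c', 'e'] -> ['b', 'a', 'c', 'e']
'e': index 3 in ['b', 'a', 'c', 'e'] -> ['e', 'b', 'a', 'c']
'c': index 3 in ['e', 'b', 'a', 'c'] -> ['c', 'e', 'b', 'a']
'e': index 1 in ['c', 'e', 'b', 'a'] -> ['e', 'c', 'b', 'a']


Output: [2, 2, 0, 2, 1, 1, 1, 0, 0, 3, 3, 1]


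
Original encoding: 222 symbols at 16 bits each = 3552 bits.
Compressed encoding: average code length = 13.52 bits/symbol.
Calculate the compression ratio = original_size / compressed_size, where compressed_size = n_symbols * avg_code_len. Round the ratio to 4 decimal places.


original_size = n_symbols * orig_bits = 222 * 16 = 3552 bits
compressed_size = n_symbols * avg_code_len = 222 * 13.52 = 3001.44 bits
ratio = original_size / compressed_size = 3552 / 3001.44 = 1.1834

Compression ratio = 1.1834


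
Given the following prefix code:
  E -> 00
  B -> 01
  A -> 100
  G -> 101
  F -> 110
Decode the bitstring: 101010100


Decoding step by step:
Bits 101 -> G
Bits 01 -> B
Bits 01 -> B
Bits 00 -> E


Decoded message: GBBE


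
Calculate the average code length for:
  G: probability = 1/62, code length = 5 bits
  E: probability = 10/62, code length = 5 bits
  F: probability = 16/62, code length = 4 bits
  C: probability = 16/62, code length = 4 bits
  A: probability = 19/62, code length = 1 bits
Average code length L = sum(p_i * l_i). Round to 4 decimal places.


Weighted contributions p_i * l_i:
  G: (1/62) * 5 = 5/62
  E: (10/62) * 5 = 50/62
  F: (16/62) * 4 = 64/62
  C: (16/62) * 4 = 64/62
  A: (19/62) * 1 = 19/62
Sum = (5 + 50 + 64 + 64 + 19)/62 = 202/62

L = 202/62 = 3.2581 bits/symbol


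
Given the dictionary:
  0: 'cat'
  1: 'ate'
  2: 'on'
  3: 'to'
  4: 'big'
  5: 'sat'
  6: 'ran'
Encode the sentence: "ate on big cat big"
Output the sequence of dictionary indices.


Look up each word in the dictionary:
  'ate' -> 1
  'on' -> 2
  'big' -> 4
  'cat' -> 0
  'big' -> 4

Encoded: [1, 2, 4, 0, 4]


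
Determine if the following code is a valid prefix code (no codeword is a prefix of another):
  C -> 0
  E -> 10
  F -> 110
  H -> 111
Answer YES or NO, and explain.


Checking each pair (does one codeword prefix another?):
  C='0' vs E='10': no prefix
  C='0' vs F='110': no prefix
  C='0' vs H='111': no prefix
  E='10' vs C='0': no prefix
  E='10' vs F='110': no prefix
  E='10' vs H='111': no prefix
  F='110' vs C='0': no prefix
  F='110' vs E='10': no prefix
  F='110' vs H='111': no prefix
  H='111' vs C='0': no prefix
  H='111' vs E='10': no prefix
  H='111' vs F='110': no prefix
No violation found over all pairs.

YES -- this is a valid prefix code. No codeword is a prefix of any other codeword.


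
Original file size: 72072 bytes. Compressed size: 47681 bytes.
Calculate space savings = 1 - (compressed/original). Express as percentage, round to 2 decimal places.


ratio = compressed/original = 47681/72072 = 0.661575
savings = 1 - ratio = 1 - 0.661575 = 0.338425
as a percentage: 0.338425 * 100 = 33.84%

Space savings = 1 - 47681/72072 = 33.84%


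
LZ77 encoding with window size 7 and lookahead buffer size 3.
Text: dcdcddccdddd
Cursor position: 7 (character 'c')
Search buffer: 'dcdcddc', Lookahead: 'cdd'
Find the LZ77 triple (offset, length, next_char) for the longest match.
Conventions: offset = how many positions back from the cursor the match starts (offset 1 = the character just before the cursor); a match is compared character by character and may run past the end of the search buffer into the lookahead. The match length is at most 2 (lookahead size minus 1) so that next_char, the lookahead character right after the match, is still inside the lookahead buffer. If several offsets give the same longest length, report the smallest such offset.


Try each offset into the search buffer:
  offset=1 (pos 6, char 'c'): match length 1
  offset=2 (pos 5, char 'd'): match length 0
  offset=3 (pos 4, char 'd'): match length 0
  offset=4 (pos 3, char 'c'): match length 2
  offset=5 (pos 2, char 'd'): match length 0
  offset=6 (pos 1, char 'c'): match length 2
  offset=7 (pos 0, char 'd'): match length 0
Longest match has length 2, found at offsets 4, 6; take the smallest, offset 4.
next_char = character at position 7 + 2 = 9 -> 'd'

Best match: offset=4, length=2 (matching 'cd' starting at position 3)
LZ77 triple: (4, 2, 'd')


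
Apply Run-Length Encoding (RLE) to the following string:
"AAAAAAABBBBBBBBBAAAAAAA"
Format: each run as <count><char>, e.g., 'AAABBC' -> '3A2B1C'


Scanning runs left to right:
  i=0: run of 'A' x 7 -> '7A'
  i=7: run of 'B' x 9 -> '9B'
  i=16: run of 'A' x 7 -> '7A'

RLE = 7A9B7A


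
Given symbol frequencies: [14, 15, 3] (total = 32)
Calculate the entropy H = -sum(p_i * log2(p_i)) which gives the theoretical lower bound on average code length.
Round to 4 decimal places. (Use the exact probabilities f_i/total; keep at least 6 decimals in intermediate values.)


Per-symbol terms -p_i * log2(p_i) with p_i = f_i/32:
  p = 14/32 = 0.437500: log2(p) = -1.192645, -p*log2(p) = 0.521782
  p = 15/32 = 0.468750: log2(p) = -1.093109, -p*log2(p) = 0.512395
  p = 3/32 = 0.093750: log2(p) = -3.415037, -p*log2(p) = 0.320160
H = 0.521782 + 0.512395 + 0.320160 = 1.354337

H = 1.3543 bits/symbol


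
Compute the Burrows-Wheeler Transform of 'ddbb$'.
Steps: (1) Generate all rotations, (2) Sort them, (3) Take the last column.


Rotations (sorted):
  0: $ddbb -> last char: b
  1: b$ddb -> last char: b
  2: bb$dd -> last char: d
  3: dbb$d -> last char: d
  4: ddbb$ -> last char: $


BWT = bbdd$


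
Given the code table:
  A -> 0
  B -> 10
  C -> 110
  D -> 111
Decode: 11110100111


Decoding:
111 -> D
10 -> B
10 -> B
0 -> A
111 -> D


Result: DBBAD


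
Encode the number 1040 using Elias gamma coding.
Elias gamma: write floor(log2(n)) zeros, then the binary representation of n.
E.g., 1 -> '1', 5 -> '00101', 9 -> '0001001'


num_bits = floor(log2(1040)) + 1 = 11
leading_zeros = num_bits - 1 = 10
binary(1040) = 10000010000

Elias gamma(1040) = '0000000000' + '10000010000' = 000000000010000010000 (21 bits)


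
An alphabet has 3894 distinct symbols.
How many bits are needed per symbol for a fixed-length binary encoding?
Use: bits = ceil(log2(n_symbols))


log2(3894) = 11.927
Bracket: 2^11 = 2048 < 3894 <= 2^12 = 4096
So ceil(log2(3894)) = 12

bits = ceil(log2(3894)) = ceil(11.927) = 12 bits


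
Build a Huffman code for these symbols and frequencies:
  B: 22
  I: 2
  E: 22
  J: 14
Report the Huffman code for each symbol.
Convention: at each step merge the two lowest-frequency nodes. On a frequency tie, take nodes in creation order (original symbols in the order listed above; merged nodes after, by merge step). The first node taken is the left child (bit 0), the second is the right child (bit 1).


Huffman tree construction:
Step 1: Merge I(2) + J(14) = 16
Step 2: Merge (I+J)(16) + B(22) = 38
Step 3: Merge E(22) + ((I+J)+B)(38) = 60
Read each symbol's code off the tree from the root (left child = 0, right child = 1).

Codes:
  B: 11 (length 2)
  I: 100 (length 3)
  E: 0 (length 1)
  J: 101 (length 3)
Average code length: 114/60 = 1.9000 bits/symbol


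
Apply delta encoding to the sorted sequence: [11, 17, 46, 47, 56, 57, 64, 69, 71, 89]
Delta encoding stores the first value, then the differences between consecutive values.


First value: 11
Deltas:
  17 - 11 = 6
  46 - 17 = 29
  47 - 46 = 1
  56 - 47 = 9
  57 - 56 = 1
  64 - 57 = 7
  69 - 64 = 5
  71 - 69 = 2
  89 - 71 = 18


Delta encoded: [11, 6, 29, 1, 9, 1, 7, 5, 2, 18]


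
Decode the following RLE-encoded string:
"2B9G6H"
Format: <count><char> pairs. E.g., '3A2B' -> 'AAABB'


Expanding each <count><char> pair:
  2B -> 'BB'
  9G -> 'GGGGGGGGG'
  6H -> 'HHHHHH'

Decoded = BBGGGGGGGGGHHHHHH


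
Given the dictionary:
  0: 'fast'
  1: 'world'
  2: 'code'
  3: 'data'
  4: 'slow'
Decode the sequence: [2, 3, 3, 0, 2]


Look up each index in the dictionary:
  2 -> 'code'
  3 -> 'data'
  3 -> 'data'
  0 -> 'fast'
  2 -> 'code'

Decoded: "code data data fast code"


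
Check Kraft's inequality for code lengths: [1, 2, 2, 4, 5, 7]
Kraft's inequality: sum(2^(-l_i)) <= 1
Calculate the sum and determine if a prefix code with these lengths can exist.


Sum = 2^(-1) + 2^(-2) + 2^(-2) + 2^(-4) + 2^(-5) + 2^(-7)
    = 0.5 + 0.25 + 0.25 + 0.0625 + 0.03125 + 0.0078125
    = 141/128 = 1.1015625
Since 1.1015625 > 1, Kraft's inequality is NOT satisfied.
A prefix code with these lengths CANNOT exist.

Kraft sum = 1.1015625. Not satisfied.


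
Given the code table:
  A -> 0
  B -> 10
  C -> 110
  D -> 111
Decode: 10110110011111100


Decoding:
10 -> B
110 -> C
110 -> C
0 -> A
111 -> D
111 -> D
0 -> A
0 -> A


Result: BCCADDAA


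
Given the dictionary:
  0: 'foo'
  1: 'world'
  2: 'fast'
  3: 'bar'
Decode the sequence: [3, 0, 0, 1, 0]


Look up each index in the dictionary:
  3 -> 'bar'
  0 -> 'foo'
  0 -> 'foo'
  1 -> 'world'
  0 -> 'foo'

Decoded: "bar foo foo world foo"


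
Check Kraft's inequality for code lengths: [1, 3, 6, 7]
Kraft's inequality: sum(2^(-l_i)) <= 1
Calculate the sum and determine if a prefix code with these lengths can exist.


Sum = 2^(-1) + 2^(-3) + 2^(-6) + 2^(-7)
    = 0.5 + 0.125 + 0.015625 + 0.0078125
    = 83/128 = 0.6484375
Since 0.6484375 <= 1, Kraft's inequality IS satisfied.
A prefix code with these lengths CAN exist.

Kraft sum = 0.6484375. Satisfied.


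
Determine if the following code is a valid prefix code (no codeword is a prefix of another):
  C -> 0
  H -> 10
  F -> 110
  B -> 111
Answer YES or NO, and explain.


Checking each pair (does one codeword prefix another?):
  C='0' vs H='10': no prefix
  C='0' vs F='110': no prefix
  C='0' vs B='111': no prefix
  H='10' vs C='0': no prefix
  H='10' vs F='110': no prefix
  H='10' vs B='111': no prefix
  F='110' vs C='0': no prefix
  F='110' vs H='10': no prefix
  F='110' vs B='111': no prefix
  B='111' vs C='0': no prefix
  B='111' vs H='10': no prefix
  B='111' vs F='110': no prefix
No violation found over all pairs.

YES -- this is a valid prefix code. No codeword is a prefix of any other codeword.


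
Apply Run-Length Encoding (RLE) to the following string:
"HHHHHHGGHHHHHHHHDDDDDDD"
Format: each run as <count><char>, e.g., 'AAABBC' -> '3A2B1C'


Scanning runs left to right:
  i=0: run of 'H' x 6 -> '6H'
  i=6: run of 'G' x 2 -> '2G'
  i=8: run of 'H' x 8 -> '8H'
  i=16: run of 'D' x 7 -> '7D'

RLE = 6H2G8H7D


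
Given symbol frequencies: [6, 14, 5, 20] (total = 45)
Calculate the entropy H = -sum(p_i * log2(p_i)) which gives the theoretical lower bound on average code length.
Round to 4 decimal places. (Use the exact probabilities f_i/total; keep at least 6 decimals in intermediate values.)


Per-symbol terms -p_i * log2(p_i) with p_i = f_i/45:
  p = 6/45 = 0.133333: log2(p) = -2.906891, -p*log2(p) = 0.387585
  p = 14/45 = 0.311111: log2(p) = -1.684498, -p*log2(p) = 0.524066
  p = 5/45 = 0.111111: log2(p) = -3.169925, -p*log2(p) = 0.352214
  p = 20/45 = 0.444444: log2(p) = -1.169925, -p*log2(p) = 0.519967
H = 0.387585 + 0.524066 + 0.352214 + 0.519967 = 1.783832

H = 1.7838 bits/symbol


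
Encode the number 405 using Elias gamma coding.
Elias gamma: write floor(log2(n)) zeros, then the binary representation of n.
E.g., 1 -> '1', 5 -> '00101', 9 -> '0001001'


num_bits = floor(log2(405)) + 1 = 9
leading_zeros = num_bits - 1 = 8
binary(405) = 110010101

Elias gamma(405) = '00000000' + '110010101' = 00000000110010101 (17 bits)


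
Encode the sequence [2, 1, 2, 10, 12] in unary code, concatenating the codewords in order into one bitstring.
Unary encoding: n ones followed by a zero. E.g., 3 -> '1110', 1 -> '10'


Encode each number as n ones followed by a terminating 0:
  2 -> 110 (3 bits)
  1 -> 10 (2 bits)
  2 -> 110 (3 bits)
  10 -> 11111111110 (11 bits)
  12 -> 1111111111110 (13 bits)
Total length = 3 + 2 + 3 + 11 + 13 = 32 bits.

Unary([2, 1, 2, 10, 12]) = 11010110111111111101111111111110 (32 bits)


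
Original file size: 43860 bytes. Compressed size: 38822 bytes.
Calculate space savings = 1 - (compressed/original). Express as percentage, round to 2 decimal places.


ratio = compressed/original = 38822/43860 = 0.885135
savings = 1 - ratio = 1 - 0.885135 = 0.114865
as a percentage: 0.114865 * 100 = 11.49%

Space savings = 1 - 38822/43860 = 11.49%


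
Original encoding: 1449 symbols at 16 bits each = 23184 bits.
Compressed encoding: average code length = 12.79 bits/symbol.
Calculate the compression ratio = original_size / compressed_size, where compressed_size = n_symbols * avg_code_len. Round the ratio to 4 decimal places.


original_size = n_symbols * orig_bits = 1449 * 16 = 23184 bits
compressed_size = n_symbols * avg_code_len = 1449 * 12.79 = 18532.71 bits
ratio = original_size / compressed_size = 23184 / 18532.71 = 1.251

Compression ratio = 1.251


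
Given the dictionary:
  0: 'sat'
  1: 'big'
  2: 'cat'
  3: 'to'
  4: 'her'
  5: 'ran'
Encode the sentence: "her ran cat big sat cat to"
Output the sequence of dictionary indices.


Look up each word in the dictionary:
  'her' -> 4
  'ran' -> 5
  'cat' -> 2
  'big' -> 1
  'sat' -> 0
  'cat' -> 2
  'to' -> 3

Encoded: [4, 5, 2, 1, 0, 2, 3]


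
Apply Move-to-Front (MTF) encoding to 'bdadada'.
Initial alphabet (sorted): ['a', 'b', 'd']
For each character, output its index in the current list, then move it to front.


MTF encoding:
'b': index 1 in ['a', 'b', 'd'] -> ['b', 'a', 'd']
'd': index 2 in ['b', 'a', 'd'] -> ['d', 'b', 'a']
'a': index 2 in ['d', 'b', 'a'] -> ['a', 'd', 'b']
'd': index 1 in ['a', 'd', 'b'] -> ['d', 'a', 'b']
'a': index 1 in ['d', 'a', 'b'] -> ['a', 'd', 'b']
'd': index 1 in ['a', 'd', 'b'] -> ['d', 'a', 'b']
'a': index 1 in ['d', 'a', 'b'] -> ['a', 'd', 'b']


Output: [1, 2, 2, 1, 1, 1, 1]


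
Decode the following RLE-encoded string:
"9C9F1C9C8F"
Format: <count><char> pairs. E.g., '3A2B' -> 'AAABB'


Expanding each <count><char> pair:
  9C -> 'CCCCCCCCC'
  9F -> 'FFFFFFFFF'
  1C -> 'C'
  9C -> 'CCCCCCCCC'
  8F -> 'FFFFFFFF'

Decoded = CCCCCCCCCFFFFFFFFFCCCCCCCCCCFFFFFFFF


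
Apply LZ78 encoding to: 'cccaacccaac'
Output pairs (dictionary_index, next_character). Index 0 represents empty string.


LZ78 encoding steps:
Dictionary: {0: ''}
Step 1: w='' (idx 0), next='c' -> output (0, 'c'), add 'c' as idx 1
Step 2: w='c' (idx 1), next='c' -> output (1, 'c'), add 'cc' as idx 2
Step 3: w='' (idx 0), next='a' -> output (0, 'a'), add 'a' as idx 3
Step 4: w='a' (idx 3), next='c' -> output (3, 'c'), add 'ac' as idx 4
Step 5: w='cc' (idx 2), next='a' -> output (2, 'a'), add 'cca' as idx 5
Step 6: w='ac' (idx 4), end of input -> output (4, '')


Encoded: [(0, 'c'), (1, 'c'), (0, 'a'), (3, 'c'), (2, 'a'), (4, '')]


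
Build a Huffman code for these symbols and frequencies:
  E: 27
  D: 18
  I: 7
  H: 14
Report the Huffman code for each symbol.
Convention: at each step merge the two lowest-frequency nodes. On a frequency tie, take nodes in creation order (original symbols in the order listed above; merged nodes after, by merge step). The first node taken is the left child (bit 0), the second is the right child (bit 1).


Huffman tree construction:
Step 1: Merge I(7) + H(14) = 21
Step 2: Merge D(18) + (I+H)(21) = 39
Step 3: Merge E(27) + (D+(I+H))(39) = 66
Read each symbol's code off the tree from the root (left child = 0, right child = 1).

Codes:
  E: 0 (length 1)
  D: 10 (length 2)
  I: 110 (length 3)
  H: 111 (length 3)
Average code length: 126/66 = 1.9091 bits/symbol


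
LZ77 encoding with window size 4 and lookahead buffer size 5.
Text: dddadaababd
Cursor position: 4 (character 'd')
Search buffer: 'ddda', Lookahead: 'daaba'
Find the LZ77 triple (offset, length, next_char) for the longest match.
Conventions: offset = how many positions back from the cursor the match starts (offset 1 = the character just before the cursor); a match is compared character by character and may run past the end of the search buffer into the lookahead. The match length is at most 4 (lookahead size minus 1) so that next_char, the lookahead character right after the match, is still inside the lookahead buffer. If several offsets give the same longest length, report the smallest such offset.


Try each offset into the search buffer:
  offset=1 (pos 3, char 'a'): match length 0
  offset=2 (pos 2, char 'd'): match length 2
  offset=3 (pos 1, char 'd'): match length 1
  offset=4 (pos 0, char 'd'): match length 1
Longest match has length 2 at offset 2.
next_char = character at position 4 + 2 = 6 -> 'a'

Best match: offset=2, length=2 (matching 'da' starting at position 2)
LZ77 triple: (2, 2, 'a')


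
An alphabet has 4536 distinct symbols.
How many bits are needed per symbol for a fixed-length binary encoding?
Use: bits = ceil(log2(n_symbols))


log2(4536) = 12.1472
Bracket: 2^12 = 4096 < 4536 <= 2^13 = 8192
So ceil(log2(4536)) = 13

bits = ceil(log2(4536)) = ceil(12.1472) = 13 bits


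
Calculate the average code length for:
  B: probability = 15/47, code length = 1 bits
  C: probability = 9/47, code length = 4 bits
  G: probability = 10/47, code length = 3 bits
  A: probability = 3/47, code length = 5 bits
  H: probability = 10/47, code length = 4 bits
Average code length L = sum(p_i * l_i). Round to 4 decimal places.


Weighted contributions p_i * l_i:
  B: (15/47) * 1 = 15/47
  C: (9/47) * 4 = 36/47
  G: (10/47) * 3 = 30/47
  A: (3/47) * 5 = 15/47
  H: (10/47) * 4 = 40/47
Sum = (15 + 36 + 30 + 15 + 40)/47 = 136/47

L = 136/47 = 2.8936 bits/symbol


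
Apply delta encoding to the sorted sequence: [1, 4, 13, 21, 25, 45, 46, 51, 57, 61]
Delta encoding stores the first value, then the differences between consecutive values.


First value: 1
Deltas:
  4 - 1 = 3
  13 - 4 = 9
  21 - 13 = 8
  25 - 21 = 4
  45 - 25 = 20
  46 - 45 = 1
  51 - 46 = 5
  57 - 51 = 6
  61 - 57 = 4


Delta encoded: [1, 3, 9, 8, 4, 20, 1, 5, 6, 4]


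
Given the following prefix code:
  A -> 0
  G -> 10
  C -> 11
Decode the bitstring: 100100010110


Decoding step by step:
Bits 10 -> G
Bits 0 -> A
Bits 10 -> G
Bits 0 -> A
Bits 0 -> A
Bits 10 -> G
Bits 11 -> C
Bits 0 -> A


Decoded message: GAGAAGCA


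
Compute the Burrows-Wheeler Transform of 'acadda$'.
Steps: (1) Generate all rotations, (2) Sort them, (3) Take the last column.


Rotations (sorted):
  0: $acadda -> last char: a
  1: a$acadd -> last char: d
  2: acadda$ -> last char: $
  3: adda$ac -> last char: c
  4: cadda$a -> last char: a
  5: da$acad -> last char: d
  6: dda$aca -> last char: a


BWT = ad$cada


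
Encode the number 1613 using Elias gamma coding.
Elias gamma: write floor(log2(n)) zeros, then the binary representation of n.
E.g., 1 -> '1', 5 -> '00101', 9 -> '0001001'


num_bits = floor(log2(1613)) + 1 = 11
leading_zeros = num_bits - 1 = 10
binary(1613) = 11001001101

Elias gamma(1613) = '0000000000' + '11001001101' = 000000000011001001101 (21 bits)


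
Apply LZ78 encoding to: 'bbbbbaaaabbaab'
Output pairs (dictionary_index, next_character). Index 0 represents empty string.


LZ78 encoding steps:
Dictionary: {0: ''}
Step 1: w='' (idx 0), next='b' -> output (0, 'b'), add 'b' as idx 1
Step 2: w='b' (idx 1), next='b' -> output (1, 'b'), add 'bb' as idx 2
Step 3: w='bb' (idx 2), next='a' -> output (2, 'a'), add 'bba' as idx 3
Step 4: w='' (idx 0), next='a' -> output (0, 'a'), add 'a' as idx 4
Step 5: w='a' (idx 4), next='a' -> output (4, 'a'), add 'aa' as idx 5
Step 6: w='bba' (idx 3), next='a' -> output (3, 'a'), add 'bbaa' as idx 6
Step 7: w='b' (idx 1), end of input -> output (1, '')


Encoded: [(0, 'b'), (1, 'b'), (2, 'a'), (0, 'a'), (4, 'a'), (3, 'a'), (1, '')]


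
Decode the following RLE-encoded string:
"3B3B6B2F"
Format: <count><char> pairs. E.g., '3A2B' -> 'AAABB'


Expanding each <count><char> pair:
  3B -> 'BBB'
  3B -> 'BBB'
  6B -> 'BBBBBB'
  2F -> 'FF'

Decoded = BBBBBBBBBBBBFF


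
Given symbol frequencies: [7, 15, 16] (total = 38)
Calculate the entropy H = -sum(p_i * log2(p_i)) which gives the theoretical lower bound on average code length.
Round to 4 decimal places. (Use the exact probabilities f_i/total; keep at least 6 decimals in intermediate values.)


Per-symbol terms -p_i * log2(p_i) with p_i = f_i/38:
  p = 7/38 = 0.184211: log2(p) = -2.440573, -p*log2(p) = 0.449579
  p = 15/38 = 0.394737: log2(p) = -1.341037, -p*log2(p) = 0.529357
  p = 16/38 = 0.421053: log2(p) = -1.247928, -p*log2(p) = 0.525443
H = 0.449579 + 0.529357 + 0.525443 = 1.504379

H = 1.5044 bits/symbol


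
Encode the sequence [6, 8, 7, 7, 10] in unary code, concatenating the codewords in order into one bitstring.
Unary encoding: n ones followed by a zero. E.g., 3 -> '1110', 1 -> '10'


Encode each number as n ones followed by a terminating 0:
  6 -> 1111110 (7 bits)
  8 -> 111111110 (9 bits)
  7 -> 11111110 (8 bits)
  7 -> 11111110 (8 bits)
  10 -> 11111111110 (11 bits)
Total length = 7 + 9 + 8 + 8 + 11 = 43 bits.

Unary([6, 8, 7, 7, 10]) = 1111110111111110111111101111111011111111110 (43 bits)


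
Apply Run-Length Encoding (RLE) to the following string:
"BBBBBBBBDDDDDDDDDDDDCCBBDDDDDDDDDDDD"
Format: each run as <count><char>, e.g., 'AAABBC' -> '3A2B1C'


Scanning runs left to right:
  i=0: run of 'B' x 8 -> '8B'
  i=8: run of 'D' x 12 -> '12D'
  i=20: run of 'C' x 2 -> '2C'
  i=22: run of 'B' x 2 -> '2B'
  i=24: run of 'D' x 12 -> '12D'

RLE = 8B12D2C2B12D


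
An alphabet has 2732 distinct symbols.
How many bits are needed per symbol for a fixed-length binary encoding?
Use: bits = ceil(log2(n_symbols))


log2(2732) = 11.4157
Bracket: 2^11 = 2048 < 2732 <= 2^12 = 4096
So ceil(log2(2732)) = 12

bits = ceil(log2(2732)) = ceil(11.4157) = 12 bits


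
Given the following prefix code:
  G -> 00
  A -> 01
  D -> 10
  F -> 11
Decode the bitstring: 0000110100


Decoding step by step:
Bits 00 -> G
Bits 00 -> G
Bits 11 -> F
Bits 01 -> A
Bits 00 -> G


Decoded message: GGFAG


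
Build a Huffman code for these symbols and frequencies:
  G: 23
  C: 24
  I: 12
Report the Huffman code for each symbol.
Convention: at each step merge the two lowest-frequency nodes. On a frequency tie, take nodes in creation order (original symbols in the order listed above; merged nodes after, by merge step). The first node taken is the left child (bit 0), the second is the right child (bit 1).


Huffman tree construction:
Step 1: Merge I(12) + G(23) = 35
Step 2: Merge C(24) + (I+G)(35) = 59
Read each symbol's code off the tree from the root (left child = 0, right child = 1).

Codes:
  G: 11 (length 2)
  C: 0 (length 1)
  I: 10 (length 2)
Average code length: 94/59 = 1.5932 bits/symbol


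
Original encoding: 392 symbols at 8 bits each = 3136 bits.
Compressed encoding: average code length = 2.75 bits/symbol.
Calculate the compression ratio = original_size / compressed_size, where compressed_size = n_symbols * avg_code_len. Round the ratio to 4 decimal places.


original_size = n_symbols * orig_bits = 392 * 8 = 3136 bits
compressed_size = n_symbols * avg_code_len = 392 * 2.75 = 1078.0 bits
ratio = original_size / compressed_size = 3136 / 1078.0 = 2.9091

Compression ratio = 2.9091


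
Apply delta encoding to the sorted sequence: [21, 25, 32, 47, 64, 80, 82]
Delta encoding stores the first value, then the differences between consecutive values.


First value: 21
Deltas:
  25 - 21 = 4
  32 - 25 = 7
  47 - 32 = 15
  64 - 47 = 17
  80 - 64 = 16
  82 - 80 = 2


Delta encoded: [21, 4, 7, 15, 17, 16, 2]


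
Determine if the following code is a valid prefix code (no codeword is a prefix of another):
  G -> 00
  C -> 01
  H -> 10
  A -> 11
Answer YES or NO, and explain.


Checking each pair (does one codeword prefix another?):
  G='00' vs C='01': no prefix
  G='00' vs H='10': no prefix
  G='00' vs A='11': no prefix
  C='01' vs G='00': no prefix
  C='01' vs H='10': no prefix
  C='01' vs A='11': no prefix
  H='10' vs G='00': no prefix
  H='10' vs C='01': no prefix
  H='10' vs A='11': no prefix
  A='11' vs G='00': no prefix
  A='11' vs C='01': no prefix
  A='11' vs H='10': no prefix
No violation found over all pairs.

YES -- this is a valid prefix code. No codeword is a prefix of any other codeword.


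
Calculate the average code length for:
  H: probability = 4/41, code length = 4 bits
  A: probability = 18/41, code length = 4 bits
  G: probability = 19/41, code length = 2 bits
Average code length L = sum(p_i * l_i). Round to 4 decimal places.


Weighted contributions p_i * l_i:
  H: (4/41) * 4 = 16/41
  A: (18/41) * 4 = 72/41
  G: (19/41) * 2 = 38/41
Sum = (16 + 72 + 38)/41 = 126/41

L = 126/41 = 3.0732 bits/symbol


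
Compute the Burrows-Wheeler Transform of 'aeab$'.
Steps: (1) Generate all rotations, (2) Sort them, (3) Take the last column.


Rotations (sorted):
  0: $aeab -> last char: b
  1: ab$ae -> last char: e
  2: aeab$ -> last char: $
  3: b$aea -> last char: a
  4: eab$a -> last char: a


BWT = be$aa


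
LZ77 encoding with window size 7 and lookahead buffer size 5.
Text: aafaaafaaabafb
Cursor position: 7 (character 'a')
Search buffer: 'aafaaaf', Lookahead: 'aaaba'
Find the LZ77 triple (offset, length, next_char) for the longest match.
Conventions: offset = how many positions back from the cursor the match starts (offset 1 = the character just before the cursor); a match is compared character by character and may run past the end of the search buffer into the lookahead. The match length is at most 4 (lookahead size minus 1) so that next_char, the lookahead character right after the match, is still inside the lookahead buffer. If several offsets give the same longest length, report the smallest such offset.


Try each offset into the search buffer:
  offset=1 (pos 6, char 'f'): match length 0
  offset=2 (pos 5, char 'a'): match length 1
  offset=3 (pos 4, char 'a'): match length 2
  offset=4 (pos 3, char 'a'): match length 3
  offset=5 (pos 2, char 'f'): match length 0
  offset=6 (pos 1, char 'a'): match length 1
  offset=7 (pos 0, char 'a'): match length 2
Longest match has length 3 at offset 4.
next_char = character at position 7 + 3 = 10 -> 'b'

Best match: offset=4, length=3 (matching 'aaa' starting at position 3)
LZ77 triple: (4, 3, 'b')


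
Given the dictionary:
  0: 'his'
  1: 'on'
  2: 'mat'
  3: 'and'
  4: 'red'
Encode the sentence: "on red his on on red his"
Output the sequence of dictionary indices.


Look up each word in the dictionary:
  'on' -> 1
  'red' -> 4
  'his' -> 0
  'on' -> 1
  'on' -> 1
  'red' -> 4
  'his' -> 0

Encoded: [1, 4, 0, 1, 1, 4, 0]


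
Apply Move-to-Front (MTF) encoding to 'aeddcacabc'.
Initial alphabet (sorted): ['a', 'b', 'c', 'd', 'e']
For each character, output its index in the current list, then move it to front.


MTF encoding:
'a': index 0 in ['a', 'b', 'c', 'd', 'e'] -> ['a', 'b', 'c', 'd', 'e']
'e': index 4 in ['a', 'b', 'c', 'd', 'e'] -> ['e', 'a', 'b', 'c', 'd']
'd': index 4 in ['e', 'a', 'b', 'c', 'd'] -> ['d', 'e', 'a', 'b', 'c']
'd': index 0 in ['d', 'e', 'a', 'b', 'c'] -> ['d', 'e', 'a', 'b', 'c']
'c': index 4 in ['d', 'e', 'a', 'b', 'c'] -> ['c', 'd', 'e', 'a', 'b']
'a': index 3 in ['c', 'd', 'e', 'a', 'b'] -> ['a', 'c', 'd', 'e', 'b']
'c': index 1 in ['a', 'c', 'd', 'e', 'b'] -> ['c', 'a', 'd', 'e', 'b']
'a': index 1 in ['c', 'a', 'd', 'e', 'b'] -> ['a', 'c', 'd', 'e', 'b']
'b': index 4 in ['a', 'c', 'd', 'e', 'b'] -> ['b', 'a', 'c', 'd', 'e']
'c': index 2 in ['b', 'a', 'c', 'd', 'e'] -> ['c', 'b', 'a', 'd', 'e']


Output: [0, 4, 4, 0, 4, 3, 1, 1, 4, 2]


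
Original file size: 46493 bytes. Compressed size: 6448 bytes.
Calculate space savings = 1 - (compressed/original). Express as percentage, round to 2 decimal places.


ratio = compressed/original = 6448/46493 = 0.138688
savings = 1 - ratio = 1 - 0.138688 = 0.861312
as a percentage: 0.861312 * 100 = 86.13%

Space savings = 1 - 6448/46493 = 86.13%


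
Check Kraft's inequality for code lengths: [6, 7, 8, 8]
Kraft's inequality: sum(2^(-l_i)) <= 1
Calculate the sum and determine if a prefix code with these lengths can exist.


Sum = 2^(-6) + 2^(-7) + 2^(-8) + 2^(-8)
    = 0.015625 + 0.0078125 + 0.00390625 + 0.00390625
    = 8/256 = 0.03125
Since 0.03125 <= 1, Kraft's inequality IS satisfied.
A prefix code with these lengths CAN exist.

Kraft sum = 0.03125. Satisfied.


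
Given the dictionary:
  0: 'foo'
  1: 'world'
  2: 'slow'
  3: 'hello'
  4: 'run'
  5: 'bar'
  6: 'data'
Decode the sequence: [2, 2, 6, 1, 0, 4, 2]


Look up each index in the dictionary:
  2 -> 'slow'
  2 -> 'slow'
  6 -> 'data'
  1 -> 'world'
  0 -> 'foo'
  4 -> 'run'
  2 -> 'slow'

Decoded: "slow slow data world foo run slow"


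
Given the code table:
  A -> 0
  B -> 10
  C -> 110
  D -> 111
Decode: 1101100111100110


Decoding:
110 -> C
110 -> C
0 -> A
111 -> D
10 -> B
0 -> A
110 -> C


Result: CCADBAC


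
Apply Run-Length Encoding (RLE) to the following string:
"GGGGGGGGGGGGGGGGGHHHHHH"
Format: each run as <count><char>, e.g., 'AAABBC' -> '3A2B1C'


Scanning runs left to right:
  i=0: run of 'G' x 17 -> '17G'
  i=17: run of 'H' x 6 -> '6H'

RLE = 17G6H


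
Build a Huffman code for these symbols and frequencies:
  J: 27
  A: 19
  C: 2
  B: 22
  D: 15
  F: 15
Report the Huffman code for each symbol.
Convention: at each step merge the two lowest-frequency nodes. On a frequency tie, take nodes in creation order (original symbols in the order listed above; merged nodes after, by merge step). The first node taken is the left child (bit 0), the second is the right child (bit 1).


Huffman tree construction:
Step 1: Merge C(2) + D(15) = 17
Step 2: Merge F(15) + (C+D)(17) = 32
Step 3: Merge A(19) + B(22) = 41
Step 4: Merge J(27) + (F+(C+D))(32) = 59
Step 5: Merge (A+B)(41) + (J+(F+(C+D)))(59) = 100
Read each symbol's code off the tree from the root (left child = 0, right child = 1).

Codes:
  J: 10 (length 2)
  A: 00 (length 2)
  C: 1110 (length 4)
  B: 01 (length 2)
  D: 1111 (length 4)
  F: 110 (length 3)
Average code length: 249/100 = 2.4900 bits/symbol


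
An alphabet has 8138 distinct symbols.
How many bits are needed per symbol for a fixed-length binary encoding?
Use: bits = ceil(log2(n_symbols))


log2(8138) = 12.9905
Bracket: 2^12 = 4096 < 8138 <= 2^13 = 8192
So ceil(log2(8138)) = 13

bits = ceil(log2(8138)) = ceil(12.9905) = 13 bits


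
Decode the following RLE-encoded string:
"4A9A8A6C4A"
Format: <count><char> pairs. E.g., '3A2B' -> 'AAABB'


Expanding each <count><char> pair:
  4A -> 'AAAA'
  9A -> 'AAAAAAAAA'
  8A -> 'AAAAAAAA'
  6C -> 'CCCCCC'
  4A -> 'AAAA'

Decoded = AAAAAAAAAAAAAAAAAAAAACCCCCCAAAA


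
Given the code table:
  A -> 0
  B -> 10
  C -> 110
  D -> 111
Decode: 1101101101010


Decoding:
110 -> C
110 -> C
110 -> C
10 -> B
10 -> B


Result: CCCBB


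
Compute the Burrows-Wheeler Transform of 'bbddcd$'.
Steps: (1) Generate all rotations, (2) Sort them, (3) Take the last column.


Rotations (sorted):
  0: $bbddcd -> last char: d
  1: bbddcd$ -> last char: $
  2: bddcd$b -> last char: b
  3: cd$bbdd -> last char: d
  4: d$bbddc -> last char: c
  5: dcd$bbd -> last char: d
  6: ddcd$bb -> last char: b


BWT = d$bdcdb


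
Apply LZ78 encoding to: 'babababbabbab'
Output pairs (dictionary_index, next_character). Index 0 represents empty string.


LZ78 encoding steps:
Dictionary: {0: ''}
Step 1: w='' (idx 0), next='b' -> output (0, 'b'), add 'b' as idx 1
Step 2: w='' (idx 0), next='a' -> output (0, 'a'), add 'a' as idx 2
Step 3: w='b' (idx 1), next='a' -> output (1, 'a'), add 'ba' as idx 3
Step 4: w='ba' (idx 3), next='b' -> output (3, 'b'), add 'bab' as idx 4
Step 5: w='bab' (idx 4), next='b' -> output (4, 'b'), add 'babb' as idx 5
Step 6: w='a' (idx 2), next='b' -> output (2, 'b'), add 'ab' as idx 6


Encoded: [(0, 'b'), (0, 'a'), (1, 'a'), (3, 'b'), (4, 'b'), (2, 'b')]


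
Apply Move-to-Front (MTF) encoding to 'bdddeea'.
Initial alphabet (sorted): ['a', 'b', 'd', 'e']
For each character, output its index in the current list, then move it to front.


MTF encoding:
'b': index 1 in ['a', 'b', 'd', 'e'] -> ['b', 'a', 'd', 'e']
'd': index 2 in ['b', 'a', 'd', 'e'] -> ['d', 'b', 'a', 'e']
'd': index 0 in ['d', 'b', 'a', 'e'] -> ['d', 'b', 'a', 'e']
'd': index 0 in ['d', 'b', 'a', 'e'] -> ['d', 'b', 'a', 'e']
'e': index 3 in ['d', 'b', 'a', 'e'] -> ['e', 'd', 'b', 'a']
'e': index 0 in ['e', 'd', 'b', 'a'] -> ['e', 'd', 'b', 'a']
'a': index 3 in ['e', 'd', 'b', 'a'] -> ['a', 'e', 'd', 'b']


Output: [1, 2, 0, 0, 3, 0, 3]


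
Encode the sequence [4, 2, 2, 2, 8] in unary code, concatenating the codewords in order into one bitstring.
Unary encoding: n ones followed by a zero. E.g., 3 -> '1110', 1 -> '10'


Encode each number as n ones followed by a terminating 0:
  4 -> 11110 (5 bits)
  2 -> 110 (3 bits)
  2 -> 110 (3 bits)
  2 -> 110 (3 bits)
  8 -> 111111110 (9 bits)
Total length = 5 + 3 + 3 + 3 + 9 = 23 bits.

Unary([4, 2, 2, 2, 8]) = 11110110110110111111110 (23 bits)


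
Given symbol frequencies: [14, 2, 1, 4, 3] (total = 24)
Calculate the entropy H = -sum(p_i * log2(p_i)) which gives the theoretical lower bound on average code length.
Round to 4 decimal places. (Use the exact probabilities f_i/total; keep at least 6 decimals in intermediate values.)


Per-symbol terms -p_i * log2(p_i) with p_i = f_i/24:
  p = 14/24 = 0.583333: log2(p) = -0.777608, -p*log2(p) = 0.453604
  p = 2/24 = 0.083333: log2(p) = -3.584963, -p*log2(p) = 0.298747
  p = 1/24 = 0.041667: log2(p) = -4.584963, -p*log2(p) = 0.191040
  p = 4/24 = 0.166667: log2(p) = -2.584963, -p*log2(p) = 0.430827
  p = 3/24 = 0.125000: log2(p) = -3.000000, -p*log2(p) = 0.375000
H = 0.453604 + 0.298747 + 0.191040 + 0.430827 + 0.375000 = 1.749218

H = 1.7492 bits/symbol


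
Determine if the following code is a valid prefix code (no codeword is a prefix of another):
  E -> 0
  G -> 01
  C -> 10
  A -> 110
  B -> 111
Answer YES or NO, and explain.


Checking each pair (does one codeword prefix another?):
  E='0' vs G='01': prefix -- VIOLATION

NO -- this is NOT a valid prefix code. E (0) is a prefix of G (01).


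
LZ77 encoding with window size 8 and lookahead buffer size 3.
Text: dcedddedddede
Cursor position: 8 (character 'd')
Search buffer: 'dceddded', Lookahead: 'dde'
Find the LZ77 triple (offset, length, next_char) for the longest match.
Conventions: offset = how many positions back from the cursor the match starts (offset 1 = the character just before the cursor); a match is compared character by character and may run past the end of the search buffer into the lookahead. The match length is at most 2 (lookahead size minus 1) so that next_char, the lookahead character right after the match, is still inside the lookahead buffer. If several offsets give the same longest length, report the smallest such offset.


Try each offset into the search buffer:
  offset=1 (pos 7, char 'd'): match length 2
  offset=2 (pos 6, char 'e'): match length 0
  offset=3 (pos 5, char 'd'): match length 1
  offset=4 (pos 4, char 'd'): match length 2
  offset=5 (pos 3, char 'd'): match length 2
  offset=6 (pos 2, char 'e'): match length 0
  offset=7 (pos 1, char 'c'): match length 0
  offset=8 (pos 0, char 'd'): match length 1
Longest match has length 2, found at offsets 1, 4, 5; take the smallest, offset 1.
next_char = character at position 8 + 2 = 10 -> 'e'

Best match: offset=1, length=2 (matching 'dd' starting at position 7)
LZ77 triple: (1, 2, 'e')


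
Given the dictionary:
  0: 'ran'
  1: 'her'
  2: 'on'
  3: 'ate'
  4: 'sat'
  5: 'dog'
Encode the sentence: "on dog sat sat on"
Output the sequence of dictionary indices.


Look up each word in the dictionary:
  'on' -> 2
  'dog' -> 5
  'sat' -> 4
  'sat' -> 4
  'on' -> 2

Encoded: [2, 5, 4, 4, 2]


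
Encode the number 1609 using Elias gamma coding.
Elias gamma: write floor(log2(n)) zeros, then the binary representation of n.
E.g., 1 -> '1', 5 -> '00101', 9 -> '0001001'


num_bits = floor(log2(1609)) + 1 = 11
leading_zeros = num_bits - 1 = 10
binary(1609) = 11001001001

Elias gamma(1609) = '0000000000' + '11001001001' = 000000000011001001001 (21 bits)


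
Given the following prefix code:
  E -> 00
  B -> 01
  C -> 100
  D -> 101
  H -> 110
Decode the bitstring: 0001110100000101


Decoding step by step:
Bits 00 -> E
Bits 01 -> B
Bits 110 -> H
Bits 100 -> C
Bits 00 -> E
Bits 01 -> B
Bits 01 -> B


Decoded message: EBHCEBB


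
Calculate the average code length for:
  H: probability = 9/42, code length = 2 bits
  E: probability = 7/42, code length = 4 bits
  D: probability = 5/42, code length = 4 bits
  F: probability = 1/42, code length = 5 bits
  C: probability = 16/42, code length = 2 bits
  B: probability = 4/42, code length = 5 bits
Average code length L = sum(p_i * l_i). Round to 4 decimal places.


Weighted contributions p_i * l_i:
  H: (9/42) * 2 = 18/42
  E: (7/42) * 4 = 28/42
  D: (5/42) * 4 = 20/42
  F: (1/42) * 5 = 5/42
  C: (16/42) * 2 = 32/42
  B: (4/42) * 5 = 20/42
Sum = (18 + 28 + 20 + 5 + 32 + 20)/42 = 123/42

L = 123/42 = 2.9286 bits/symbol


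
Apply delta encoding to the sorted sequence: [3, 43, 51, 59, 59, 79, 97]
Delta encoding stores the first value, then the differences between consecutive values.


First value: 3
Deltas:
  43 - 3 = 40
  51 - 43 = 8
  59 - 51 = 8
  59 - 59 = 0
  79 - 59 = 20
  97 - 79 = 18


Delta encoded: [3, 40, 8, 8, 0, 20, 18]


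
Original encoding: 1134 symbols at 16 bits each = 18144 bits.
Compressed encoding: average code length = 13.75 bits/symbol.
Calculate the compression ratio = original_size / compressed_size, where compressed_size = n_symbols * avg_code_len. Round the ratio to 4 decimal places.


original_size = n_symbols * orig_bits = 1134 * 16 = 18144 bits
compressed_size = n_symbols * avg_code_len = 1134 * 13.75 = 15592.5 bits
ratio = original_size / compressed_size = 18144 / 15592.5 = 1.1636

Compression ratio = 1.1636


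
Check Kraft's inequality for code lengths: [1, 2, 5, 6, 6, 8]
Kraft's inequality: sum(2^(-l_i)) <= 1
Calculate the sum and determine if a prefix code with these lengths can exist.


Sum = 2^(-1) + 2^(-2) + 2^(-5) + 2^(-6) + 2^(-6) + 2^(-8)
    = 0.5 + 0.25 + 0.03125 + 0.015625 + 0.015625 + 0.00390625
    = 209/256 = 0.81640625
Since 0.81640625 <= 1, Kraft's inequality IS satisfied.
A prefix code with these lengths CAN exist.

Kraft sum = 0.81640625. Satisfied.


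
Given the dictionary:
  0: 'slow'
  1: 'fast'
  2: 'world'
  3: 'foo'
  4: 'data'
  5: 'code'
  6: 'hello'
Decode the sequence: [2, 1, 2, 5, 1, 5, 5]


Look up each index in the dictionary:
  2 -> 'world'
  1 -> 'fast'
  2 -> 'world'
  5 -> 'code'
  1 -> 'fast'
  5 -> 'code'
  5 -> 'code'

Decoded: "world fast world code fast code code"
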